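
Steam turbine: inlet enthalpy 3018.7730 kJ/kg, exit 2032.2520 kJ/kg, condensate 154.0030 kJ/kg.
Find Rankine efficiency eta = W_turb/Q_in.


W = 986.5210 kJ/kg
Q_in = 2864.7700 kJ/kg
eta = 0.3444 = 34.4363%

eta = 34.4363%


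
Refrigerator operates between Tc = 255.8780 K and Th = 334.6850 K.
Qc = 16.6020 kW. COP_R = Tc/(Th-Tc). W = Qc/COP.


COP = 255.8780 / 78.8070 = 3.2469
W = 16.6020 / 3.2469 = 5.1132 kW

COP = 3.2469, W = 5.1132 kW


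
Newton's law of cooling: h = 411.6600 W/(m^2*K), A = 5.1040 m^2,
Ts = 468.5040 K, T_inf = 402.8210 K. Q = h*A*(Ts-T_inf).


dT = 65.6830 K
Q = 411.6600 * 5.1040 * 65.6830 = 138007.3815 W

138007.3815 W


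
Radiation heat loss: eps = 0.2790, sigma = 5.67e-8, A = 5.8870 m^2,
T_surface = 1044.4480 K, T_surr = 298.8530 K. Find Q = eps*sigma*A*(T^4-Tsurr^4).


T^4 = 1.1900e+12
Tsurr^4 = 7.9768e+09
Q = 0.2790 * 5.67e-8 * 5.8870 * 1.1820e+12 = 110079.7965 W

110079.7965 W


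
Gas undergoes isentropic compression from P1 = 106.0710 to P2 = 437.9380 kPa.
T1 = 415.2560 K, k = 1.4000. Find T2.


(k-1)/k = 0.2857
(P2/P1)^exp = 1.4995
T2 = 415.2560 * 1.4995 = 622.6777 K

622.6777 K


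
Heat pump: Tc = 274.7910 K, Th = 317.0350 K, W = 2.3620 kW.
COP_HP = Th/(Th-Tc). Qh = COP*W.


COP = 317.0350 / 42.2440 = 7.5049
Qh = 7.5049 * 2.3620 = 17.7265 kW

COP = 7.5049, Qh = 17.7265 kW


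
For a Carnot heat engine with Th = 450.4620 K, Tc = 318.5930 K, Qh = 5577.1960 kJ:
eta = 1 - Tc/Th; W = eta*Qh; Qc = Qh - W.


eta = 1 - 318.5930/450.4620 = 0.2927
W = 0.2927 * 5577.1960 = 1632.6777 kJ
Qc = 5577.1960 - 1632.6777 = 3944.5183 kJ

eta = 29.2742%, W = 1632.6777 kJ, Qc = 3944.5183 kJ


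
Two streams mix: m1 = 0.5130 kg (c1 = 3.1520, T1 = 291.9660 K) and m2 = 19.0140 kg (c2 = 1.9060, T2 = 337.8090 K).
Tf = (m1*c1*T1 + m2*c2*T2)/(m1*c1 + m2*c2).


num = 12714.5312
den = 37.8577
Tf = 335.8510 K

335.8510 K


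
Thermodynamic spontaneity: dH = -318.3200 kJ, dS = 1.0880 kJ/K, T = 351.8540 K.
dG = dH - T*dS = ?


T*dS = 351.8540 * 1.0880 = 382.8172 kJ
dG = -318.3200 - 382.8172 = -701.1372 kJ (spontaneous)

dG = -701.1372 kJ, spontaneous


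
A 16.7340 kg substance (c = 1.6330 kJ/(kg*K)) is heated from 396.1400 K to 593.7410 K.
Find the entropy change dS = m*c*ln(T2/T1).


T2/T1 = 1.4988
ln(T2/T1) = 0.4047
dS = 16.7340 * 1.6330 * 0.4047 = 11.0584 kJ/K

11.0584 kJ/K


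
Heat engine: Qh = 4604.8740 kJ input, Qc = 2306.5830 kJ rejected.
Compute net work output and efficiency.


W = 4604.8740 - 2306.5830 = 2298.2910 kJ
eta = 2298.2910 / 4604.8740 = 0.4991 = 49.9100%

W = 2298.2910 kJ, eta = 49.9100%


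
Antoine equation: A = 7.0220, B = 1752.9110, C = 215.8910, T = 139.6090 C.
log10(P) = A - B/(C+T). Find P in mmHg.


C+T = 355.5000
B/(C+T) = 4.9308
log10(P) = 7.0220 - 4.9308 = 2.0912
P = 10^2.0912 = 123.3580 mmHg

123.3580 mmHg


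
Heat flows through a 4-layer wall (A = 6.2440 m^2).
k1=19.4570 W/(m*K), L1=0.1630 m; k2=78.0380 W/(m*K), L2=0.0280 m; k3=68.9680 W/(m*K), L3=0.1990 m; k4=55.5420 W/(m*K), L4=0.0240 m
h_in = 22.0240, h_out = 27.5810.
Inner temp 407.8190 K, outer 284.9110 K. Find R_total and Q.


R_conv_in = 1/(22.0240*6.2440) = 0.0073
R_1 = 0.1630/(19.4570*6.2440) = 0.0013
R_2 = 0.0280/(78.0380*6.2440) = 5.7463e-05
R_3 = 0.1990/(68.9680*6.2440) = 0.0005
R_4 = 0.0240/(55.5420*6.2440) = 6.9203e-05
R_conv_out = 1/(27.5810*6.2440) = 0.0058
R_total = 0.0150 K/W
Q = 122.9080 / 0.0150 = 8189.0049 W

R_total = 0.0150 K/W, Q = 8189.0049 W


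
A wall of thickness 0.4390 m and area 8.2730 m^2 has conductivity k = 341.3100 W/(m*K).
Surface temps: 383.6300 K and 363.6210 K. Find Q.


dT = 20.0090 K
Q = 341.3100 * 8.2730 * 20.0090 / 0.4390 = 128698.3269 W

128698.3269 W


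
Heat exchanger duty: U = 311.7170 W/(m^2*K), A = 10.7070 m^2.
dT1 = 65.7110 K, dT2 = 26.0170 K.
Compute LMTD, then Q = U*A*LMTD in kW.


LMTD = 42.8422 K
Q = 311.7170 * 10.7070 * 42.8422 = 142988.1849 W = 142.9882 kW

142.9882 kW


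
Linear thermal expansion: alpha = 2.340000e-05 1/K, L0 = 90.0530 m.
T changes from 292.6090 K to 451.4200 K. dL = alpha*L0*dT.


dT = 158.8110 K
dL = 2.340000e-05 * 90.0530 * 158.8110 = 0.334653 m
L_final = 90.387653 m

dL = 0.334653 m


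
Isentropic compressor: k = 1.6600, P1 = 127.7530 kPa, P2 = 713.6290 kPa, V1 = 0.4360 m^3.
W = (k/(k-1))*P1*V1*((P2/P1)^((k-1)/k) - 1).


(k-1)/k = 0.3976
(P2/P1)^exp = 1.9817
W = 2.5152 * 127.7530 * 0.4360 * (1.9817 - 1) = 137.5325 kJ

137.5325 kJ


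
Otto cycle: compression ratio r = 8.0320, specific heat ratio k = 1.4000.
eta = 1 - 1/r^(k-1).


r^(k-1) = 2.3011
eta = 1 - 1/2.3011 = 0.5654 = 56.5419%

56.5419%


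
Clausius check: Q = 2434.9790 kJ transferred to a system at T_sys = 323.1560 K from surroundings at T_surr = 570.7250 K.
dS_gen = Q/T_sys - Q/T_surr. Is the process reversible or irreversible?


dS_sys = 2434.9790/323.1560 = 7.5350 kJ/K
dS_surr = -2434.9790/570.7250 = -4.2665 kJ/K
dS_gen = 7.5350 - 4.2665 = 3.2685 kJ/K (irreversible)

dS_gen = 3.2685 kJ/K, irreversible


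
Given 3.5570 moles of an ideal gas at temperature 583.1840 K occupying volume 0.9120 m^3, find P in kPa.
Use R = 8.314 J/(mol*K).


P = nRT/V = 3.5570 * 8.314 * 583.1840 / 0.9120
= 17246.4409 / 0.9120 = 18910.5712 Pa = 18.9106 kPa

18.9106 kPa


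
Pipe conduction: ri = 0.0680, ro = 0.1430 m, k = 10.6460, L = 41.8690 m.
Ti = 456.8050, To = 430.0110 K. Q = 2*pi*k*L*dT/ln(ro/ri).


dT = 26.7940 K
ln(ro/ri) = 0.7433
Q = 2*pi*10.6460*41.8690*26.7940 / 0.7433 = 100951.0324 W

100951.0324 W


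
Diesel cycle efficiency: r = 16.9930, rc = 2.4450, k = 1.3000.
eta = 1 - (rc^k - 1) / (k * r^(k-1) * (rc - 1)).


r^(k-1) = 2.3393
rc^k = 3.1971
eta = 0.5000 = 50.0004%

50.0004%


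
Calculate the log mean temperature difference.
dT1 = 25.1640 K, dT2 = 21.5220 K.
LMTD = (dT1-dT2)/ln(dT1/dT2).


dT1/dT2 = 1.1692
ln(dT1/dT2) = 0.1563
LMTD = 3.6420 / 0.1563 = 23.2956 K

23.2956 K


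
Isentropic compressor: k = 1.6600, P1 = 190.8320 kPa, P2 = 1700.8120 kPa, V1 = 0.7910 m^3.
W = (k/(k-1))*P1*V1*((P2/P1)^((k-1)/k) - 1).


(k-1)/k = 0.3976
(P2/P1)^exp = 2.3862
W = 2.5152 * 190.8320 * 0.7910 * (2.3862 - 1) = 526.2936 kJ

526.2936 kJ


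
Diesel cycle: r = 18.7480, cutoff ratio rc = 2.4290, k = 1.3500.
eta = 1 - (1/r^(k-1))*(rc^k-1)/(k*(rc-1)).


r^(k-1) = 2.7896
rc^k = 3.3138
eta = 0.5700 = 57.0041%

57.0041%


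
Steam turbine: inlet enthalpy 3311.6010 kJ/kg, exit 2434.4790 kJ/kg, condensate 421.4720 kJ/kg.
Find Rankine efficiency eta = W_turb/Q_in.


W = 877.1220 kJ/kg
Q_in = 2890.1290 kJ/kg
eta = 0.3035 = 30.3489%

eta = 30.3489%


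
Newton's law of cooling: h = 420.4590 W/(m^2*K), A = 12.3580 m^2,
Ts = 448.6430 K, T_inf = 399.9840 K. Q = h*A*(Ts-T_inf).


dT = 48.6590 K
Q = 420.4590 * 12.3580 * 48.6590 = 252833.7368 W

252833.7368 W


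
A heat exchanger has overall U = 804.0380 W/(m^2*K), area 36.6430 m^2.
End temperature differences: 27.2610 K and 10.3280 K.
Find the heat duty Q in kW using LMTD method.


LMTD = 17.4459 K
Q = 804.0380 * 36.6430 * 17.4459 = 513998.5686 W = 513.9986 kW

513.9986 kW


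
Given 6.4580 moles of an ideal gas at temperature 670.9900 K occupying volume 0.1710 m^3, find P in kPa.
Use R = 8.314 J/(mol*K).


P = nRT/V = 6.4580 * 8.314 * 670.9900 / 0.1710
= 36026.6689 / 0.1710 = 210682.2745 Pa = 210.6823 kPa

210.6823 kPa


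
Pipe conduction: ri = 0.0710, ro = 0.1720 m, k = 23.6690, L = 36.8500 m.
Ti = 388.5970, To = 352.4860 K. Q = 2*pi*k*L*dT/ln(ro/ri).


dT = 36.1110 K
ln(ro/ri) = 0.8848
Q = 2*pi*23.6690*36.8500*36.1110 / 0.8848 = 223658.0352 W

223658.0352 W


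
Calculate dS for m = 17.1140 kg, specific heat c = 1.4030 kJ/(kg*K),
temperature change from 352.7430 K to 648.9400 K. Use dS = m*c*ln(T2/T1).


T2/T1 = 1.8397
ln(T2/T1) = 0.6096
dS = 17.1140 * 1.4030 * 0.6096 = 14.6371 kJ/K

14.6371 kJ/K


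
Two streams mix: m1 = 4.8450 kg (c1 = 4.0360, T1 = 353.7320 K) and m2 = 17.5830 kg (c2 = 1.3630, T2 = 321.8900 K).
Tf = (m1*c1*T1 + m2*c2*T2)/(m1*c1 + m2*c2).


num = 14631.3204
den = 43.5200
Tf = 336.1972 K

336.1972 K


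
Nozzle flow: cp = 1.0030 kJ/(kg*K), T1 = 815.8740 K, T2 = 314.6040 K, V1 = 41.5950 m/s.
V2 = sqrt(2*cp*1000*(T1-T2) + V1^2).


dT = 501.2700 K
2*cp*1000*dT = 1005547.6200
V1^2 = 1730.1440
V2 = sqrt(1007277.7640) = 1003.6323 m/s

1003.6323 m/s


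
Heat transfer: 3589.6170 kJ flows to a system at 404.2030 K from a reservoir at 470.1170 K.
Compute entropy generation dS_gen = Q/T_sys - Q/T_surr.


dS_sys = 3589.6170/404.2030 = 8.8807 kJ/K
dS_surr = -3589.6170/470.1170 = -7.6356 kJ/K
dS_gen = 8.8807 - 7.6356 = 1.2451 kJ/K (irreversible)

dS_gen = 1.2451 kJ/K, irreversible


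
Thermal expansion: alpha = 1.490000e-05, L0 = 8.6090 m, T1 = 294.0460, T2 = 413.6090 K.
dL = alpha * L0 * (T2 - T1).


dT = 119.5630 K
dL = 1.490000e-05 * 8.6090 * 119.5630 = 0.015337 m
L_final = 8.624337 m

dL = 0.015337 m


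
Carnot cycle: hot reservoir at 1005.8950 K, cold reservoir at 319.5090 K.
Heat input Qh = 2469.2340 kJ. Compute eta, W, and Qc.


eta = 1 - 319.5090/1005.8950 = 0.6824
W = 0.6824 * 2469.2340 = 1684.9151 kJ
Qc = 2469.2340 - 1684.9151 = 784.3189 kJ

eta = 68.2363%, W = 1684.9151 kJ, Qc = 784.3189 kJ


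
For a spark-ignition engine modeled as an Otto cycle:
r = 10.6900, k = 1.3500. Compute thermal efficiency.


r^(k-1) = 2.2916
eta = 1 - 1/2.2916 = 0.5636 = 56.3627%

56.3627%


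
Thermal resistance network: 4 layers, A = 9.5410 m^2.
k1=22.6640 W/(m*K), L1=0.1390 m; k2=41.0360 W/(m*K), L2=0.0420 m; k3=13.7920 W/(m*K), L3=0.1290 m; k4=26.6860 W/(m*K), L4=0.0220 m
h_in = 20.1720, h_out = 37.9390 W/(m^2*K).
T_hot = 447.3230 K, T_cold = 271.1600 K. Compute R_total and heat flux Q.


R_conv_in = 1/(20.1720*9.5410) = 0.0052
R_1 = 0.1390/(22.6640*9.5410) = 0.0006
R_2 = 0.0420/(41.0360*9.5410) = 0.0001
R_3 = 0.1290/(13.7920*9.5410) = 0.0010
R_4 = 0.0220/(26.6860*9.5410) = 8.6406e-05
R_conv_out = 1/(37.9390*9.5410) = 0.0028
R_total = 0.0098 K/W
Q = 176.1630 / 0.0098 = 18021.2668 W

R_total = 0.0098 K/W, Q = 18021.2668 W


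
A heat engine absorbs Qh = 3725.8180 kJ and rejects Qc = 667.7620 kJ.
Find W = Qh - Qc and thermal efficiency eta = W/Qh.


W = 3725.8180 - 667.7620 = 3058.0560 kJ
eta = 3058.0560 / 3725.8180 = 0.8208 = 82.0774%

W = 3058.0560 kJ, eta = 82.0774%


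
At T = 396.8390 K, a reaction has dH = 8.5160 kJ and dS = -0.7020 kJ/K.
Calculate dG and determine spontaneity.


T*dS = 396.8390 * -0.7020 = -278.5810 kJ
dG = 8.5160 + 278.5810 = 287.0970 kJ (non-spontaneous)

dG = 287.0970 kJ, non-spontaneous


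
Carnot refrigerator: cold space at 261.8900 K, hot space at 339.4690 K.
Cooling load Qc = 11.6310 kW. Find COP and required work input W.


COP = 261.8900 / 77.5790 = 3.3758
W = 11.6310 / 3.3758 = 3.4454 kW

COP = 3.3758, W = 3.4454 kW


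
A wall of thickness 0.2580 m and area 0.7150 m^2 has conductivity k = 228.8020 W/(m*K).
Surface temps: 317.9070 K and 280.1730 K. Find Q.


dT = 37.7340 K
Q = 228.8020 * 0.7150 * 37.7340 / 0.2580 = 23926.4903 W

23926.4903 W


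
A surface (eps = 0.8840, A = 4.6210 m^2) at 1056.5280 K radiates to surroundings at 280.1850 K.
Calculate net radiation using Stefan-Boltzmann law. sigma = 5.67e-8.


T^4 = 1.2460e+12
Tsurr^4 = 6.1628e+09
Q = 0.8840 * 5.67e-8 * 4.6210 * 1.2399e+12 = 287171.9255 W

287171.9255 W


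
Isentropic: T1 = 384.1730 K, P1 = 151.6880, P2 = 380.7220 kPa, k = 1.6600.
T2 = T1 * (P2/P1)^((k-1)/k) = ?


(k-1)/k = 0.3976
(P2/P1)^exp = 1.4418
T2 = 384.1730 * 1.4418 = 553.8938 K

553.8938 K


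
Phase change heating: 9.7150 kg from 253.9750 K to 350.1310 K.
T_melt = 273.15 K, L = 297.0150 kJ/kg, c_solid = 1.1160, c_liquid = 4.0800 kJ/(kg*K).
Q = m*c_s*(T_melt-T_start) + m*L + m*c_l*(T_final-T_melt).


Q1 (sensible, solid) = 9.7150 * 1.1160 * 19.1750 = 207.8942 kJ
Q2 (latent) = 9.7150 * 297.0150 = 2885.5007 kJ
Q3 (sensible, liquid) = 9.7150 * 4.0800 * 76.9810 = 3051.3113 kJ
Q_total = 6144.7062 kJ

6144.7062 kJ


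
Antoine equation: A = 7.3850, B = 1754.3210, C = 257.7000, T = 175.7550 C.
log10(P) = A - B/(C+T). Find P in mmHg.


C+T = 433.4550
B/(C+T) = 4.0473
log10(P) = 7.3850 - 4.0473 = 3.3377
P = 10^3.3377 = 2176.2224 mmHg

2176.2224 mmHg


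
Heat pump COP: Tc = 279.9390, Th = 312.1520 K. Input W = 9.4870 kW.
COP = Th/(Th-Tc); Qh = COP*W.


COP = 312.1520 / 32.2130 = 9.6902
Qh = 9.6902 * 9.4870 = 91.9314 kW

COP = 9.6902, Qh = 91.9314 kW


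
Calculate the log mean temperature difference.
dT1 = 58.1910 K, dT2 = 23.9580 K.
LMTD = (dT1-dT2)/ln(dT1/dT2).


dT1/dT2 = 2.4289
ln(dT1/dT2) = 0.8874
LMTD = 34.2330 / 0.8874 = 38.5755 K

38.5755 K


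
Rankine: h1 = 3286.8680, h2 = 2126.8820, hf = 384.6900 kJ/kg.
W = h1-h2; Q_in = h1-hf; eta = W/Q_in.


W = 1159.9860 kJ/kg
Q_in = 2902.1780 kJ/kg
eta = 0.3997 = 39.9695%

eta = 39.9695%


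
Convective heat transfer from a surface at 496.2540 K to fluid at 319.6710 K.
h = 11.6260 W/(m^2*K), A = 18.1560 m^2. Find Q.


dT = 176.5830 K
Q = 11.6260 * 18.1560 * 176.5830 = 37273.4321 W

37273.4321 W


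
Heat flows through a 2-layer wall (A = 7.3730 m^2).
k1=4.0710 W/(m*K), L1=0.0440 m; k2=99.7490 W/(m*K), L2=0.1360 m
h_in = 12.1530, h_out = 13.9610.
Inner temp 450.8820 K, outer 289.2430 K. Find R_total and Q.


R_conv_in = 1/(12.1530*7.3730) = 0.0112
R_1 = 0.0440/(4.0710*7.3730) = 0.0015
R_2 = 0.1360/(99.7490*7.3730) = 0.0002
R_conv_out = 1/(13.9610*7.3730) = 0.0097
R_total = 0.0225 K/W
Q = 161.6390 / 0.0225 = 7175.6768 W

R_total = 0.0225 K/W, Q = 7175.6768 W


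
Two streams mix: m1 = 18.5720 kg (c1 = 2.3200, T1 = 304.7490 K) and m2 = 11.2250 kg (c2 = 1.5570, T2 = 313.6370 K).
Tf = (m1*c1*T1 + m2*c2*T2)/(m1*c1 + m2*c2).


num = 18612.2681
den = 60.5644
Tf = 307.3138 K

307.3138 K


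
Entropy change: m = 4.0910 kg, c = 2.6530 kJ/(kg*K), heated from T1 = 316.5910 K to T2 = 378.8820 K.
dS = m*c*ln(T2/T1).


T2/T1 = 1.1968
ln(T2/T1) = 0.1796
dS = 4.0910 * 2.6530 * 0.1796 = 1.9494 kJ/K

1.9494 kJ/K


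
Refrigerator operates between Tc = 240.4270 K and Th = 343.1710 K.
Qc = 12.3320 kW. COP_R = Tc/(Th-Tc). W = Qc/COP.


COP = 240.4270 / 102.7440 = 2.3401
W = 12.3320 / 2.3401 = 5.2700 kW

COP = 2.3401, W = 5.2700 kW


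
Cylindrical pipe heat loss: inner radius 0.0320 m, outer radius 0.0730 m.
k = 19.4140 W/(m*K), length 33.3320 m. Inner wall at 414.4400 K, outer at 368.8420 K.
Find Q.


dT = 45.5980 K
ln(ro/ri) = 0.8247
Q = 2*pi*19.4140*33.3320*45.5980 / 0.8247 = 224798.6357 W

224798.6357 W


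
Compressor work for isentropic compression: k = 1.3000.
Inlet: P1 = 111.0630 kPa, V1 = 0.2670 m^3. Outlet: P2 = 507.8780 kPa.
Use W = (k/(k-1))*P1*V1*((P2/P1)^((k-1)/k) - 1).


(k-1)/k = 0.2308
(P2/P1)^exp = 1.4202
W = 4.3333 * 111.0630 * 0.2670 * (1.4202 - 1) = 53.9965 kJ

53.9965 kJ


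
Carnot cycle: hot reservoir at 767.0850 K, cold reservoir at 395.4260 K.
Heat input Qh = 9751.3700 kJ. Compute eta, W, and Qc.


eta = 1 - 395.4260/767.0850 = 0.4845
W = 0.4845 * 9751.3700 = 4724.6191 kJ
Qc = 9751.3700 - 4724.6191 = 5026.7509 kJ

eta = 48.4508%, W = 4724.6191 kJ, Qc = 5026.7509 kJ


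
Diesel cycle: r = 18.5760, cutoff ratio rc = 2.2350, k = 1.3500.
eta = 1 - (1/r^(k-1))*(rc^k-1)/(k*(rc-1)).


r^(k-1) = 2.7806
rc^k = 2.9616
eta = 0.5769 = 57.6870%

57.6870%


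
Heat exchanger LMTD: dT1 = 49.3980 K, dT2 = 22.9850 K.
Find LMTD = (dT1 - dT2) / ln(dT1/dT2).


dT1/dT2 = 2.1491
ln(dT1/dT2) = 0.7651
LMTD = 26.4130 / 0.7651 = 34.5237 K

34.5237 K


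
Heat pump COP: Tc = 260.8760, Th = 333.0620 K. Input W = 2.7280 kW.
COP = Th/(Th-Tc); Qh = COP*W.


COP = 333.0620 / 72.1860 = 4.6139
Qh = 4.6139 * 2.7280 = 12.5868 kW

COP = 4.6139, Qh = 12.5868 kW


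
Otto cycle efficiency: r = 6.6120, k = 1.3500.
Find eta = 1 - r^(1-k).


r^(k-1) = 1.9369
eta = 1 - 1/1.9369 = 0.4837 = 48.3722%

48.3722%


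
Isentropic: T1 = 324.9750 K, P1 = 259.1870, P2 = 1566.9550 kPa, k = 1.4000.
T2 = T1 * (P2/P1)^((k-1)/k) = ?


(k-1)/k = 0.2857
(P2/P1)^exp = 1.6721
T2 = 324.9750 * 1.6721 = 543.3998 K

543.3998 K


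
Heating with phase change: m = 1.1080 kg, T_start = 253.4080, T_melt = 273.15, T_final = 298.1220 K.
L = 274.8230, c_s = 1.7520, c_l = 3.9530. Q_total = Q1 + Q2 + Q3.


Q1 (sensible, solid) = 1.1080 * 1.7520 * 19.7420 = 38.3235 kJ
Q2 (latent) = 1.1080 * 274.8230 = 304.5039 kJ
Q3 (sensible, liquid) = 1.1080 * 3.9530 * 24.9720 = 109.3755 kJ
Q_total = 452.2028 kJ

452.2028 kJ


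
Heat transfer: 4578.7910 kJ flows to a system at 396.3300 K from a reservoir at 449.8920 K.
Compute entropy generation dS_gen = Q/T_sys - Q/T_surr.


dS_sys = 4578.7910/396.3300 = 11.5530 kJ/K
dS_surr = -4578.7910/449.8920 = -10.1775 kJ/K
dS_gen = 11.5530 - 10.1775 = 1.3754 kJ/K (irreversible)

dS_gen = 1.3754 kJ/K, irreversible


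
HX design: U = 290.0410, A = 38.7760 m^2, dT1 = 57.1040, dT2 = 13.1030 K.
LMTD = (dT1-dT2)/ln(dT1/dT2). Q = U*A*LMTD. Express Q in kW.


LMTD = 29.8913 K
Q = 290.0410 * 38.7760 * 29.8913 = 336176.5488 W = 336.1765 kW

336.1765 kW


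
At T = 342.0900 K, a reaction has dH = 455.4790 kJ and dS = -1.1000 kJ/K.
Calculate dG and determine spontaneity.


T*dS = 342.0900 * -1.1000 = -376.2990 kJ
dG = 455.4790 + 376.2990 = 831.7780 kJ (non-spontaneous)

dG = 831.7780 kJ, non-spontaneous


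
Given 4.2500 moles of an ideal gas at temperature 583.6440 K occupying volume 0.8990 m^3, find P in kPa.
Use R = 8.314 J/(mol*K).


P = nRT/V = 4.2500 * 8.314 * 583.6440 / 0.8990
= 20622.7689 / 0.8990 = 22939.6762 Pa = 22.9397 kPa

22.9397 kPa


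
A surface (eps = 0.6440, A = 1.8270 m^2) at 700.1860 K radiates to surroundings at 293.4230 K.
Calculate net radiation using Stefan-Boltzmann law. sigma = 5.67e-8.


T^4 = 2.4036e+11
Tsurr^4 = 7.4127e+09
Q = 0.6440 * 5.67e-8 * 1.8270 * 2.3294e+11 = 15540.1918 W

15540.1918 W


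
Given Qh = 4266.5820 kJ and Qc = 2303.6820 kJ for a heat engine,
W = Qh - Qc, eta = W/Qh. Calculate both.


W = 4266.5820 - 2303.6820 = 1962.9000 kJ
eta = 1962.9000 / 4266.5820 = 0.4601 = 46.0064%

W = 1962.9000 kJ, eta = 46.0064%


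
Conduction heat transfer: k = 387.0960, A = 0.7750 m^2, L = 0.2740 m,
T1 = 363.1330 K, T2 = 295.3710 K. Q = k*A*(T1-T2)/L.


dT = 67.7620 K
Q = 387.0960 * 0.7750 * 67.7620 / 0.2740 = 74191.8224 W

74191.8224 W


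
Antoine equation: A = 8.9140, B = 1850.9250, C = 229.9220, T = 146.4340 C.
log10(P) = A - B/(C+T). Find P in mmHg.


C+T = 376.3560
B/(C+T) = 4.9180
log10(P) = 8.9140 - 4.9180 = 3.9960
P = 10^3.9960 = 9907.9441 mmHg

9907.9441 mmHg


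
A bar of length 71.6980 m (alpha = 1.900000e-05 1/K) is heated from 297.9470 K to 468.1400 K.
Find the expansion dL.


dT = 170.1930 K
dL = 1.900000e-05 * 71.6980 * 170.1930 = 0.231847 m
L_final = 71.929847 m

dL = 0.231847 m


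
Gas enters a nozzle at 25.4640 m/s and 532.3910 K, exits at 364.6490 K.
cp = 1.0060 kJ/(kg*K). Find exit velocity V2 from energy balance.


dT = 167.7420 K
2*cp*1000*dT = 337496.9040
V1^2 = 648.4153
V2 = sqrt(338145.3193) = 581.5026 m/s

581.5026 m/s


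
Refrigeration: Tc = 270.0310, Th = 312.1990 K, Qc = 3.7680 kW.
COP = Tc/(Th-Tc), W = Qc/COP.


COP = 270.0310 / 42.1680 = 6.4037
W = 3.7680 / 6.4037 = 0.5884 kW

COP = 6.4037, W = 0.5884 kW


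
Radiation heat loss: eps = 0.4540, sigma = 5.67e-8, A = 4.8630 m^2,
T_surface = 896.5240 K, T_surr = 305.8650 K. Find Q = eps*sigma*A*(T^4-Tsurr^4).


T^4 = 6.4602e+11
Tsurr^4 = 8.7522e+09
Q = 0.4540 * 5.67e-8 * 4.8630 * 6.3727e+11 = 79775.0106 W

79775.0106 W


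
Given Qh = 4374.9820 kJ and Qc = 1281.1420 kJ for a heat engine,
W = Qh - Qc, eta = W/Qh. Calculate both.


W = 4374.9820 - 1281.1420 = 3093.8400 kJ
eta = 3093.8400 / 4374.9820 = 0.7072 = 70.7166%

W = 3093.8400 kJ, eta = 70.7166%


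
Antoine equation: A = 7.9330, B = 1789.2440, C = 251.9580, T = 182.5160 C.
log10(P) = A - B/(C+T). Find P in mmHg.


C+T = 434.4740
B/(C+T) = 4.1182
log10(P) = 7.9330 - 4.1182 = 3.8148
P = 10^3.8148 = 6528.5346 mmHg

6528.5346 mmHg


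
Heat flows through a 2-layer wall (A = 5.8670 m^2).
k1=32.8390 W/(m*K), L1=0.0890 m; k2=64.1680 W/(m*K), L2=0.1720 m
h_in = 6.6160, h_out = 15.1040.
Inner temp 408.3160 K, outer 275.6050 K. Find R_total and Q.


R_conv_in = 1/(6.6160*5.8670) = 0.0258
R_1 = 0.0890/(32.8390*5.8670) = 0.0005
R_2 = 0.1720/(64.1680*5.8670) = 0.0005
R_conv_out = 1/(15.1040*5.8670) = 0.0113
R_total = 0.0380 K/W
Q = 132.7110 / 0.0380 = 3495.5146 W

R_total = 0.0380 K/W, Q = 3495.5146 W


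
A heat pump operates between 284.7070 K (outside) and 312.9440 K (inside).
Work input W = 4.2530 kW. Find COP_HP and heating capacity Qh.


COP = 312.9440 / 28.2370 = 11.0828
Qh = 11.0828 * 4.2530 = 47.1350 kW

COP = 11.0828, Qh = 47.1350 kW


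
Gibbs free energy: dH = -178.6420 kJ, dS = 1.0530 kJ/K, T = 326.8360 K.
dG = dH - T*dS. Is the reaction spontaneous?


T*dS = 326.8360 * 1.0530 = 344.1583 kJ
dG = -178.6420 - 344.1583 = -522.8003 kJ (spontaneous)

dG = -522.8003 kJ, spontaneous


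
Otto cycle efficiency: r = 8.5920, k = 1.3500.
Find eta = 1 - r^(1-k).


r^(k-1) = 2.1229
eta = 1 - 1/2.1229 = 0.5290 = 52.8950%

52.8950%


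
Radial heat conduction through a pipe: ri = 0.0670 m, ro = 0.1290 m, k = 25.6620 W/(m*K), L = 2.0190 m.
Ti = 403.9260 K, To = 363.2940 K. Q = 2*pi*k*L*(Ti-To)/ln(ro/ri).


dT = 40.6320 K
ln(ro/ri) = 0.6551
Q = 2*pi*25.6620*2.0190*40.6320 / 0.6551 = 20190.8300 W

20190.8300 W


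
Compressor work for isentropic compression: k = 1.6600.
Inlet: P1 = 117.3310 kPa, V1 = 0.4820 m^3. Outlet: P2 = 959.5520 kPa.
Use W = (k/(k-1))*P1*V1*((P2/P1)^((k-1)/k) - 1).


(k-1)/k = 0.3976
(P2/P1)^exp = 2.3060
W = 2.5152 * 117.3310 * 0.4820 * (2.3060 - 1) = 185.7693 kJ

185.7693 kJ


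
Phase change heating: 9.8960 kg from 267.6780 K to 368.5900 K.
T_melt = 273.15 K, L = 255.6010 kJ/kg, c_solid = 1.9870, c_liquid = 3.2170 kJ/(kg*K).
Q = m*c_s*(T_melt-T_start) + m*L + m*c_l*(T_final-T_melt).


Q1 (sensible, solid) = 9.8960 * 1.9870 * 5.4720 = 107.5979 kJ
Q2 (latent) = 9.8960 * 255.6010 = 2529.4275 kJ
Q3 (sensible, liquid) = 9.8960 * 3.2170 * 95.4400 = 3038.3736 kJ
Q_total = 5675.3990 kJ

5675.3990 kJ


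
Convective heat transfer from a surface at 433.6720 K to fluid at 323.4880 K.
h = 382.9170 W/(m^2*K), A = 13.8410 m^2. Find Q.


dT = 110.1840 K
Q = 382.9170 * 13.8410 * 110.1840 = 583970.1532 W

583970.1532 W


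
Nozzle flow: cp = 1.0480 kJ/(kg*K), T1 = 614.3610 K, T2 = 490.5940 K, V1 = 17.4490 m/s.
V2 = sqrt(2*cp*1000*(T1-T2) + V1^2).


dT = 123.7670 K
2*cp*1000*dT = 259415.6320
V1^2 = 304.4676
V2 = sqrt(259720.0996) = 509.6274 m/s

509.6274 m/s


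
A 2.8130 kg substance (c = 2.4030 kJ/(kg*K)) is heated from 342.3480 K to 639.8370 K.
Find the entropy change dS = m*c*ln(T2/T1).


T2/T1 = 1.8690
ln(T2/T1) = 0.6254
dS = 2.8130 * 2.4030 * 0.6254 = 4.2274 kJ/K

4.2274 kJ/K


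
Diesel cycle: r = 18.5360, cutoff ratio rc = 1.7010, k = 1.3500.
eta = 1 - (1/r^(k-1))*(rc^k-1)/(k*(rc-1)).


r^(k-1) = 2.7785
rc^k = 2.0486
eta = 0.6012 = 60.1214%

60.1214%


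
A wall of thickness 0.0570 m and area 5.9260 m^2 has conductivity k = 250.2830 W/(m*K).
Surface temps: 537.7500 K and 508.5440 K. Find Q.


dT = 29.2060 K
Q = 250.2830 * 5.9260 * 29.2060 / 0.0570 = 759959.1080 W

759959.1080 W


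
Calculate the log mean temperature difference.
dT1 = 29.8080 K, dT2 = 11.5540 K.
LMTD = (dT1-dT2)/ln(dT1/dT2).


dT1/dT2 = 2.5799
ln(dT1/dT2) = 0.9477
LMTD = 18.2540 / 0.9477 = 19.2605 K

19.2605 K


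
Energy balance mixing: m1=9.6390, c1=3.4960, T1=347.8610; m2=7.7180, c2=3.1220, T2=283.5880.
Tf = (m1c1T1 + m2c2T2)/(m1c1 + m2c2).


num = 18555.4224
den = 57.7935
Tf = 321.0640 K

321.0640 K


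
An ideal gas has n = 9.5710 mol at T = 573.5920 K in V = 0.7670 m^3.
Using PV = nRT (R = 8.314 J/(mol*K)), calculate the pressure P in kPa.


P = nRT/V = 9.5710 * 8.314 * 573.5920 / 0.7670
= 45642.6049 / 0.7670 = 59507.9594 Pa = 59.5080 kPa

59.5080 kPa


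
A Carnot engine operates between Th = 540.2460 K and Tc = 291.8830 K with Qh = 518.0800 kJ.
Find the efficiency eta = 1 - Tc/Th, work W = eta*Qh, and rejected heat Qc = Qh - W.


eta = 1 - 291.8830/540.2460 = 0.4597
W = 0.4597 * 518.0800 = 238.1728 kJ
Qc = 518.0800 - 238.1728 = 279.9072 kJ

eta = 45.9722%, W = 238.1728 kJ, Qc = 279.9072 kJ


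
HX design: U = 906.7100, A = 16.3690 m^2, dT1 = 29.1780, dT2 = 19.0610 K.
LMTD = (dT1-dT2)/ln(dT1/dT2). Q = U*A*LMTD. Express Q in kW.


LMTD = 23.7616 K
Q = 906.7100 * 16.3690 * 23.7616 = 352668.4394 W = 352.6684 kW

352.6684 kW


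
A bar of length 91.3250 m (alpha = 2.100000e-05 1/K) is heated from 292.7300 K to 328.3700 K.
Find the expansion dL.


dT = 35.6400 K
dL = 2.100000e-05 * 91.3250 * 35.6400 = 0.068351 m
L_final = 91.393351 m

dL = 0.068351 m


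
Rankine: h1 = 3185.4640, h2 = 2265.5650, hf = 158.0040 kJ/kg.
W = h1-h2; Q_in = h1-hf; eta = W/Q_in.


W = 919.8990 kJ/kg
Q_in = 3027.4600 kJ/kg
eta = 0.3039 = 30.3852%

eta = 30.3852%


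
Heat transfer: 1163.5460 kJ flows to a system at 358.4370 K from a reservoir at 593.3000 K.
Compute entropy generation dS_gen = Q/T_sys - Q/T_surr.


dS_sys = 1163.5460/358.4370 = 3.2462 kJ/K
dS_surr = -1163.5460/593.3000 = -1.9611 kJ/K
dS_gen = 3.2462 - 1.9611 = 1.2850 kJ/K (irreversible)

dS_gen = 1.2850 kJ/K, irreversible


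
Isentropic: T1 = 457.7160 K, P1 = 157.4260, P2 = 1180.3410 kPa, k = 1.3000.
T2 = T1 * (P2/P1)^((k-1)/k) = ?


(k-1)/k = 0.2308
(P2/P1)^exp = 1.5919
T2 = 457.7160 * 1.5919 = 728.6236 K

728.6236 K


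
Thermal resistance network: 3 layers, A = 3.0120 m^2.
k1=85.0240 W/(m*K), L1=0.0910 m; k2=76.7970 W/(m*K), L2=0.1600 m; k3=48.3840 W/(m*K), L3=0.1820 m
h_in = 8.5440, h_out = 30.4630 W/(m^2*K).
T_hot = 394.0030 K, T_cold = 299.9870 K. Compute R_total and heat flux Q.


R_conv_in = 1/(8.5440*3.0120) = 0.0389
R_1 = 0.0910/(85.0240*3.0120) = 0.0004
R_2 = 0.1600/(76.7970*3.0120) = 0.0007
R_3 = 0.1820/(48.3840*3.0120) = 0.0012
R_conv_out = 1/(30.4630*3.0120) = 0.0109
R_total = 0.0521 K/W
Q = 94.0160 / 0.0521 = 1806.1643 W

R_total = 0.0521 K/W, Q = 1806.1643 W


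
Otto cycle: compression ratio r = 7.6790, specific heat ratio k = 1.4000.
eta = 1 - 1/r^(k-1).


r^(k-1) = 2.2601
eta = 1 - 1/2.2601 = 0.5575 = 55.7536%

55.7536%


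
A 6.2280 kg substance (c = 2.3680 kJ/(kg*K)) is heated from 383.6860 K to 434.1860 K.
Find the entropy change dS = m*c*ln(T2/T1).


T2/T1 = 1.1316
ln(T2/T1) = 0.1236
dS = 6.2280 * 2.3680 * 0.1236 = 1.8236 kJ/K

1.8236 kJ/K


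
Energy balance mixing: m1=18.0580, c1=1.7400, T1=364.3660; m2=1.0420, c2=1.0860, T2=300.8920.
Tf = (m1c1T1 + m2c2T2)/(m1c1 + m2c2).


num = 11789.2079
den = 32.5525
Tf = 362.1595 K

362.1595 K


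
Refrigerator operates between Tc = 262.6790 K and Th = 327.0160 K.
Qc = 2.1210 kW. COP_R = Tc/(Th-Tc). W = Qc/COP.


COP = 262.6790 / 64.3370 = 4.0829
W = 2.1210 / 4.0829 = 0.5195 kW

COP = 4.0829, W = 0.5195 kW


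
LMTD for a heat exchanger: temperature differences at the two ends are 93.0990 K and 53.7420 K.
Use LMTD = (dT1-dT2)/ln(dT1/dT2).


dT1/dT2 = 1.7323
ln(dT1/dT2) = 0.5495
LMTD = 39.3570 / 0.5495 = 71.6274 K

71.6274 K


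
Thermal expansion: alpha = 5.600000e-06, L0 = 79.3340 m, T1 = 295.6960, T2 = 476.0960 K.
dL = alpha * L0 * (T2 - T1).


dT = 180.4000 K
dL = 5.600000e-06 * 79.3340 * 180.4000 = 0.080146 m
L_final = 79.414146 m

dL = 0.080146 m


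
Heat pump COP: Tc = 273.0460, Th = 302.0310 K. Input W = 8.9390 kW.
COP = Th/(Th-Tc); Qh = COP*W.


COP = 302.0310 / 28.9850 = 10.4203
Qh = 10.4203 * 8.9390 = 93.1466 kW

COP = 10.4203, Qh = 93.1466 kW


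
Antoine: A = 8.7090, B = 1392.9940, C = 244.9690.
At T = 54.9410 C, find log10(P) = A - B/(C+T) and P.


C+T = 299.9100
B/(C+T) = 4.6447
log10(P) = 8.7090 - 4.6447 = 4.0643
P = 10^4.0643 = 11595.6008 mmHg

11595.6008 mmHg


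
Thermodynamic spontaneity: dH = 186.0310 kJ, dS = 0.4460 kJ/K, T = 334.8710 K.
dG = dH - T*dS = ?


T*dS = 334.8710 * 0.4460 = 149.3525 kJ
dG = 186.0310 - 149.3525 = 36.6785 kJ (non-spontaneous)

dG = 36.6785 kJ, non-spontaneous


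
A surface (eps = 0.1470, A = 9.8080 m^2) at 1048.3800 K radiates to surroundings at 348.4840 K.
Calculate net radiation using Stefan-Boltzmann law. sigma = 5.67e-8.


T^4 = 1.2080e+12
Tsurr^4 = 1.4748e+10
Q = 0.1470 * 5.67e-8 * 9.8080 * 1.1933e+12 = 97548.6171 W

97548.6171 W


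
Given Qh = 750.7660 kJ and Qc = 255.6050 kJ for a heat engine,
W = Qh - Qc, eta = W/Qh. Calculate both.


W = 750.7660 - 255.6050 = 495.1610 kJ
eta = 495.1610 / 750.7660 = 0.6595 = 65.9541%

W = 495.1610 kJ, eta = 65.9541%


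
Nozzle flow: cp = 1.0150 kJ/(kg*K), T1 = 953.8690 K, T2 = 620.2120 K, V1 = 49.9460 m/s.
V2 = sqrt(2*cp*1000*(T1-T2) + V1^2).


dT = 333.6570 K
2*cp*1000*dT = 677323.7100
V1^2 = 2494.6029
V2 = sqrt(679818.3129) = 824.5110 m/s

824.5110 m/s


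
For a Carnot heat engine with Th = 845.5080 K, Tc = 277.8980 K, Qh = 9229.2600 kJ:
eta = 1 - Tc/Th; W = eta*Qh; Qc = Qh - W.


eta = 1 - 277.8980/845.5080 = 0.6713
W = 0.6713 * 9229.2600 = 6195.8258 kJ
Qc = 9229.2600 - 6195.8258 = 3033.4342 kJ

eta = 67.1324%, W = 6195.8258 kJ, Qc = 3033.4342 kJ


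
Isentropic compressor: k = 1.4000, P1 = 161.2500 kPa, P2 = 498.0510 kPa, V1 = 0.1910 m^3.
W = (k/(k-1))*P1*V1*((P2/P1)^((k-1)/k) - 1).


(k-1)/k = 0.2857
(P2/P1)^exp = 1.3802
W = 3.5000 * 161.2500 * 0.1910 * (1.3802 - 1) = 40.9816 kJ

40.9816 kJ


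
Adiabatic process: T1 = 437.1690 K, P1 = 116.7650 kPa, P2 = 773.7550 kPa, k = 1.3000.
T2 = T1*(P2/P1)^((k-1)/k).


(k-1)/k = 0.2308
(P2/P1)^exp = 1.5471
T2 = 437.1690 * 1.5471 = 676.3601 K

676.3601 K


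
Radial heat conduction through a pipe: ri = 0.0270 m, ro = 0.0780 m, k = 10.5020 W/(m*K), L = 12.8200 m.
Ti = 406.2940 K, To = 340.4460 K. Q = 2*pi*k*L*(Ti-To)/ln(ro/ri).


dT = 65.8480 K
ln(ro/ri) = 1.0609
Q = 2*pi*10.5020*12.8200*65.8480 / 1.0609 = 52507.2805 W

52507.2805 W


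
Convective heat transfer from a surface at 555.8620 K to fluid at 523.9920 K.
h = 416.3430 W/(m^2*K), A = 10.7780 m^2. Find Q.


dT = 31.8700 K
Q = 416.3430 * 10.7780 * 31.8700 = 143011.6805 W

143011.6805 W


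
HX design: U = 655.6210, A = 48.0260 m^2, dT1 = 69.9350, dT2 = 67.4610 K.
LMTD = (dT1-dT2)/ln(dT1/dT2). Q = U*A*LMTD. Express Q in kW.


LMTD = 68.6906 K
Q = 655.6210 * 48.0260 * 68.6906 = 2162850.1081 W = 2162.8501 kW

2162.8501 kW


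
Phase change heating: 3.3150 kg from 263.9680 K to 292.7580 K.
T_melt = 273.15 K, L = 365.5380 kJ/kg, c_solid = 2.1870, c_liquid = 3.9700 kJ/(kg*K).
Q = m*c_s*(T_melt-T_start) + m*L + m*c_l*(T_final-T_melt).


Q1 (sensible, solid) = 3.3150 * 2.1870 * 9.1820 = 66.5686 kJ
Q2 (latent) = 3.3150 * 365.5380 = 1211.7585 kJ
Q3 (sensible, liquid) = 3.3150 * 3.9700 * 19.6080 = 258.0521 kJ
Q_total = 1536.3792 kJ

1536.3792 kJ


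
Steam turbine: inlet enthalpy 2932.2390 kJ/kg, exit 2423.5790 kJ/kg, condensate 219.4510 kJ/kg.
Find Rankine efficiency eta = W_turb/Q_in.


W = 508.6600 kJ/kg
Q_in = 2712.7880 kJ/kg
eta = 0.1875 = 18.7505%

eta = 18.7505%


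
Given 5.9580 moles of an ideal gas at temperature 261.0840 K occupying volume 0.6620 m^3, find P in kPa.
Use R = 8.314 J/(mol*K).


P = nRT/V = 5.9580 * 8.314 * 261.0840 / 0.6620
= 12932.7469 / 0.6620 = 19535.8714 Pa = 19.5359 kPa

19.5359 kPa


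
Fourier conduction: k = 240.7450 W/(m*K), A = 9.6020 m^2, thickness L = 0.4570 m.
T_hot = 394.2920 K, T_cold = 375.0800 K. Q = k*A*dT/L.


dT = 19.2120 K
Q = 240.7450 * 9.6020 * 19.2120 / 0.4570 = 97179.6556 W

97179.6556 W


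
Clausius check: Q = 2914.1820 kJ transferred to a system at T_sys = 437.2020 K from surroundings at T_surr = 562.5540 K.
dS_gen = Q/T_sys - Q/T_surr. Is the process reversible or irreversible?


dS_sys = 2914.1820/437.2020 = 6.6655 kJ/K
dS_surr = -2914.1820/562.5540 = -5.1803 kJ/K
dS_gen = 6.6655 - 5.1803 = 1.4853 kJ/K (irreversible)

dS_gen = 1.4853 kJ/K, irreversible


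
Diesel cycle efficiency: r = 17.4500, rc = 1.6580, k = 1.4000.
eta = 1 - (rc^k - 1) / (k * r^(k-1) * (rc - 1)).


r^(k-1) = 3.1385
rc^k = 2.0296
eta = 0.6439 = 64.3867%

64.3867%


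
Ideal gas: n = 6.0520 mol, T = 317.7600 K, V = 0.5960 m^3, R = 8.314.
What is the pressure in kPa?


P = nRT/V = 6.0520 * 8.314 * 317.7600 / 0.5960
= 15988.5164 / 0.5960 = 26826.3698 Pa = 26.8264 kPa

26.8264 kPa


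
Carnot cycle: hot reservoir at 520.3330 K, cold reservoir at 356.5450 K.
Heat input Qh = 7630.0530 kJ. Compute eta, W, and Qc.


eta = 1 - 356.5450/520.3330 = 0.3148
W = 0.3148 * 7630.0530 = 2401.7526 kJ
Qc = 7630.0530 - 2401.7526 = 5228.3004 kJ

eta = 31.4775%, W = 2401.7526 kJ, Qc = 5228.3004 kJ


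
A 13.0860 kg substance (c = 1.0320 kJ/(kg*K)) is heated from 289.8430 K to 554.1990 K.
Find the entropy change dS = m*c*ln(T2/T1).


T2/T1 = 1.9121
ln(T2/T1) = 0.6482
dS = 13.0860 * 1.0320 * 0.6482 = 8.7536 kJ/K

8.7536 kJ/K


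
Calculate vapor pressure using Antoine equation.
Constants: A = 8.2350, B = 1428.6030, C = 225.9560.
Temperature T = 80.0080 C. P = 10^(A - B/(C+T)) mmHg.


C+T = 305.9640
B/(C+T) = 4.6692
log10(P) = 8.2350 - 4.6692 = 3.5658
P = 10^3.5658 = 3679.7086 mmHg

3679.7086 mmHg


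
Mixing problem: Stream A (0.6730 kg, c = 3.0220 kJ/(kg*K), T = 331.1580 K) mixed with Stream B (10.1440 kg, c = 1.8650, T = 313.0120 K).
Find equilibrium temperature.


num = 6595.2474
den = 20.9524
Tf = 314.7734 K

314.7734 K


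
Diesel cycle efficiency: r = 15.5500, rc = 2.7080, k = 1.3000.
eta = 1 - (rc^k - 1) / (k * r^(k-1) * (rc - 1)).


r^(k-1) = 2.2778
rc^k = 3.6513
eta = 0.4758 = 47.5793%

47.5793%


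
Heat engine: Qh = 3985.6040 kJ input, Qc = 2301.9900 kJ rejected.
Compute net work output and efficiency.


W = 3985.6040 - 2301.9900 = 1683.6140 kJ
eta = 1683.6140 / 3985.6040 = 0.4224 = 42.2424%

W = 1683.6140 kJ, eta = 42.2424%


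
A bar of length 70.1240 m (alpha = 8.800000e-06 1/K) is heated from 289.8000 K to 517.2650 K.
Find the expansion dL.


dT = 227.4650 K
dL = 8.800000e-06 * 70.1240 * 227.4650 = 0.140367 m
L_final = 70.264367 m

dL = 0.140367 m


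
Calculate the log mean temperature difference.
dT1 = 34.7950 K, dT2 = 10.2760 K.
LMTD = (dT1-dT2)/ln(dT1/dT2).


dT1/dT2 = 3.3860
ln(dT1/dT2) = 1.2197
LMTD = 24.5190 / 1.2197 = 20.1031 K

20.1031 K


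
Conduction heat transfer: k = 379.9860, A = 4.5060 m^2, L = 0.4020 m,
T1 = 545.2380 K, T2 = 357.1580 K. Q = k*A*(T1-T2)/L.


dT = 188.0800 K
Q = 379.9860 * 4.5060 * 188.0800 / 0.4020 = 801078.9989 W

801078.9989 W


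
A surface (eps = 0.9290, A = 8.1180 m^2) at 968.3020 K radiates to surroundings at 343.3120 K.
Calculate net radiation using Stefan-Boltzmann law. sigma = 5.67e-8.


T^4 = 8.7911e+11
Tsurr^4 = 1.3892e+10
Q = 0.9290 * 5.67e-8 * 8.1180 * 8.6522e+11 = 369976.0441 W

369976.0441 W


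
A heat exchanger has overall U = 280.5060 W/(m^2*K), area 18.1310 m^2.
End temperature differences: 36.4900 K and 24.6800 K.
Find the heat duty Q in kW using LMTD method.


LMTD = 30.2011 K
Q = 280.5060 * 18.1310 * 30.2011 = 153598.5148 W = 153.5985 kW

153.5985 kW


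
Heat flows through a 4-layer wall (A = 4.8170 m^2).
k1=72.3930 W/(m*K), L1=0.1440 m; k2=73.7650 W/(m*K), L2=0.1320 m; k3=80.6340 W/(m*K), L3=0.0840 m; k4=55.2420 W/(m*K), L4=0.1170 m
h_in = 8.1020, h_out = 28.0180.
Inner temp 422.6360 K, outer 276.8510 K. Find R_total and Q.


R_conv_in = 1/(8.1020*4.8170) = 0.0256
R_1 = 0.1440/(72.3930*4.8170) = 0.0004
R_2 = 0.1320/(73.7650*4.8170) = 0.0004
R_3 = 0.0840/(80.6340*4.8170) = 0.0002
R_4 = 0.1170/(55.2420*4.8170) = 0.0004
R_conv_out = 1/(28.0180*4.8170) = 0.0074
R_total = 0.0345 K/W
Q = 145.7850 / 0.0345 = 4228.9740 W

R_total = 0.0345 K/W, Q = 4228.9740 W


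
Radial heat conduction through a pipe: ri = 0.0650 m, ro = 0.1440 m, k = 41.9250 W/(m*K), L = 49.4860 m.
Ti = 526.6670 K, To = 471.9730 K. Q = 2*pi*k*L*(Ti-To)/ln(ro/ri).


dT = 54.6940 K
ln(ro/ri) = 0.7954
Q = 2*pi*41.9250*49.4860*54.6940 / 0.7954 = 896344.9539 W

896344.9539 W


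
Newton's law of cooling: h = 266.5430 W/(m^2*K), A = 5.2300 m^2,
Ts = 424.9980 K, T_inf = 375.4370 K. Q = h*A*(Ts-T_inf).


dT = 49.5610 K
Q = 266.5430 * 5.2300 * 49.5610 = 69089.0198 W

69089.0198 W


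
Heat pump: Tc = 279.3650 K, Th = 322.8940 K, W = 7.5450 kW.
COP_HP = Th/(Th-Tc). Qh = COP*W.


COP = 322.8940 / 43.5290 = 7.4179
Qh = 7.4179 * 7.5450 = 55.9681 kW

COP = 7.4179, Qh = 55.9681 kW


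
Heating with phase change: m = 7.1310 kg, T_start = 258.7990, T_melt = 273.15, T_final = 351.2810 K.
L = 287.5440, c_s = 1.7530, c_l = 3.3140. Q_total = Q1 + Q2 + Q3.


Q1 (sensible, solid) = 7.1310 * 1.7530 * 14.3510 = 179.3967 kJ
Q2 (latent) = 7.1310 * 287.5440 = 2050.4763 kJ
Q3 (sensible, liquid) = 7.1310 * 3.3140 * 78.1310 = 1846.4023 kJ
Q_total = 4076.2753 kJ

4076.2753 kJ


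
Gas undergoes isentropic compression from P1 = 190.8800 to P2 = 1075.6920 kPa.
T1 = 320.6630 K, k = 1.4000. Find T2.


(k-1)/k = 0.2857
(P2/P1)^exp = 1.6389
T2 = 320.6630 * 1.6389 = 525.5325 K

525.5325 K


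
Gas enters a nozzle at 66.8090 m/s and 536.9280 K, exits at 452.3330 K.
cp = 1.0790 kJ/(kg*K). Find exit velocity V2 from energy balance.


dT = 84.5950 K
2*cp*1000*dT = 182556.0100
V1^2 = 4463.4425
V2 = sqrt(187019.4525) = 432.4575 m/s

432.4575 m/s


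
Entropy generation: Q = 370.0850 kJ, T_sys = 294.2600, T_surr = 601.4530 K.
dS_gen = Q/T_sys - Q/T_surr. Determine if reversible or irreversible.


dS_sys = 370.0850/294.2600 = 1.2577 kJ/K
dS_surr = -370.0850/601.4530 = -0.6153 kJ/K
dS_gen = 1.2577 - 0.6153 = 0.6424 kJ/K (irreversible)

dS_gen = 0.6424 kJ/K, irreversible


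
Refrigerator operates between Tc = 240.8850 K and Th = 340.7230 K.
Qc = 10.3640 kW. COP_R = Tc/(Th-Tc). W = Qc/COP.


COP = 240.8850 / 99.8380 = 2.4128
W = 10.3640 / 2.4128 = 4.2955 kW

COP = 2.4128, W = 4.2955 kW


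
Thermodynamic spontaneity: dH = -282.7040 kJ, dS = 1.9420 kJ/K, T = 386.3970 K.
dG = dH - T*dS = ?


T*dS = 386.3970 * 1.9420 = 750.3830 kJ
dG = -282.7040 - 750.3830 = -1033.0870 kJ (spontaneous)

dG = -1033.0870 kJ, spontaneous


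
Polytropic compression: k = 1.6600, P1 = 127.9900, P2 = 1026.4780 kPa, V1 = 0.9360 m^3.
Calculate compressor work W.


(k-1)/k = 0.3976
(P2/P1)^exp = 2.2882
W = 2.5152 * 127.9900 * 0.9360 * (2.2882 - 1) = 388.1446 kJ

388.1446 kJ


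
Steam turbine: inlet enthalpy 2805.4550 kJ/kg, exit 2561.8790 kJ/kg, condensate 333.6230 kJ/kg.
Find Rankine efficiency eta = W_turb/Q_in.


W = 243.5760 kJ/kg
Q_in = 2471.8320 kJ/kg
eta = 0.0985 = 9.8541%

eta = 9.8541%


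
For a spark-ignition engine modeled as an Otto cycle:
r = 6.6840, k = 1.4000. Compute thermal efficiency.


r^(k-1) = 2.1380
eta = 1 - 1/2.1380 = 0.5323 = 53.2281%

53.2281%


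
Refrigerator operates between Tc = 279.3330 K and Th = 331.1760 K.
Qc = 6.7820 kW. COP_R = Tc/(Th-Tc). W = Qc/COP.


COP = 279.3330 / 51.8430 = 5.3881
W = 6.7820 / 5.3881 = 1.2587 kW

COP = 5.3881, W = 1.2587 kW


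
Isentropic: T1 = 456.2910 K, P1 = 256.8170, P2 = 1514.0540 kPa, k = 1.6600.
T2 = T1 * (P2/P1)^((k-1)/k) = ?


(k-1)/k = 0.3976
(P2/P1)^exp = 2.0247
T2 = 456.2910 * 2.0247 = 923.8304 K

923.8304 K


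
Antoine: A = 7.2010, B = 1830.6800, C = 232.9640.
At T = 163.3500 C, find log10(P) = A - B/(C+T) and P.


C+T = 396.3140
B/(C+T) = 4.6193
log10(P) = 7.2010 - 4.6193 = 2.5817
P = 10^2.5817 = 381.7099 mmHg

381.7099 mmHg


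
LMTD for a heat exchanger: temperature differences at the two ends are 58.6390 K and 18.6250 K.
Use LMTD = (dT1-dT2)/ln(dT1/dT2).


dT1/dT2 = 3.1484
ln(dT1/dT2) = 1.1469
LMTD = 40.0140 / 1.1469 = 34.8890 K

34.8890 K


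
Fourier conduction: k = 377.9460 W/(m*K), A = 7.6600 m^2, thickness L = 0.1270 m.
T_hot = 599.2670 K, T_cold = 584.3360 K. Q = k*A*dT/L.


dT = 14.9310 K
Q = 377.9460 * 7.6600 * 14.9310 / 0.1270 = 340364.0616 W

340364.0616 W


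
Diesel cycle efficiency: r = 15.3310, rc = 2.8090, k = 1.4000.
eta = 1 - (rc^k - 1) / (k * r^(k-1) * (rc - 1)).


r^(k-1) = 2.9801
rc^k = 4.2459
eta = 0.5699 = 56.9925%

56.9925%
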